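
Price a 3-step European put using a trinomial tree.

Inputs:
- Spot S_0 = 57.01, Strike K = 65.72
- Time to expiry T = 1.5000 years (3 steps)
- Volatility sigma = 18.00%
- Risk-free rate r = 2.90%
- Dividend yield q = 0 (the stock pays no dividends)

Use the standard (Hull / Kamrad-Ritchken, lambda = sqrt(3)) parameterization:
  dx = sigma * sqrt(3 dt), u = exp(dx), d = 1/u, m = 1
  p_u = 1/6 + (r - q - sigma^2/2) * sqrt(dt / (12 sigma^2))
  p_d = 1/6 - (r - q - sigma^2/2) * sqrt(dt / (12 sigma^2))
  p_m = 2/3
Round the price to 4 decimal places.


dt = T/N = 0.500000; dx = sigma*sqrt(3*dt) = 0.220454
u = exp(dx) = 1.246643; d = 1/u = 0.802154
p_u = 0.181182, p_m = 0.666667, p_d = 0.152151
Discount per step: exp(-r*dt) = 0.985605
Stock lattice S(k, j) with j the centered position index:
  k=0: S(0,+0) = 57.0100
  k=1: S(1,-1) = 45.7308; S(1,+0) = 57.0100; S(1,+1) = 71.0711
  k=2: S(2,-2) = 36.6832; S(2,-1) = 45.7308; S(2,+0) = 57.0100; S(2,+1) = 71.0711; S(2,+2) = 88.6003
  k=3: S(3,-3) = 29.4256; S(3,-2) = 36.6832; S(3,-1) = 45.7308; S(3,+0) = 57.0100; S(3,+1) = 71.0711; S(3,+2) = 88.6003; S(3,+3) = 110.4529
Terminal payoffs V(N, j) = max(K - S_T, 0):
  V(3,-3) = 36.294417; V(3,-2) = 29.036813; V(3,-1) = 19.989173; V(3,+0) = 8.710000; V(3,+1) = 0.000000; V(3,+2) = 0.000000; V(3,+3) = 0.000000
Backward induction: V(k, j) = exp(-r*dt) * [p_u * V(k+1, j+1) + p_m * V(k+1, j) + p_d * V(k+1, j-1)]
  V(2,-2) = exp(-r*dt) * [p_u*19.989173 + p_m*29.036813 + p_d*36.294417] = 28.091501
  V(2,-1) = exp(-r*dt) * [p_u*8.710000 + p_m*19.989173 + p_d*29.036813] = 19.044047
  V(2,+0) = exp(-r*dt) * [p_u*0.000000 + p_m*8.710000 + p_d*19.989173] = 8.720672
  V(2,+1) = exp(-r*dt) * [p_u*0.000000 + p_m*0.000000 + p_d*8.710000] = 1.306159
  V(2,+2) = exp(-r*dt) * [p_u*0.000000 + p_m*0.000000 + p_d*0.000000] = 0.000000
  V(1,-1) = exp(-r*dt) * [p_u*8.720672 + p_m*19.044047 + p_d*28.091501] = 18.283179
  V(1,+0) = exp(-r*dt) * [p_u*1.306159 + p_m*8.720672 + p_d*19.044047] = 8.819198
  V(1,+1) = exp(-r*dt) * [p_u*0.000000 + p_m*1.306159 + p_d*8.720672] = 2.165998
  V(0,+0) = exp(-r*dt) * [p_u*2.165998 + p_m*8.819198 + p_d*18.283179] = 8.923381

Answer: Price = V(0,0) = 8.9234


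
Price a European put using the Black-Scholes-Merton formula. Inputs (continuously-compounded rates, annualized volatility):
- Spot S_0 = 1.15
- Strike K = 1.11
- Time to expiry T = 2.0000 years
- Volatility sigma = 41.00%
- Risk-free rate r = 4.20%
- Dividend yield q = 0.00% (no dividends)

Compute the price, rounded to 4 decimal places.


Answer: Price = 0.1879

Derivation:
d1 = (ln(S/K) + (r - q + 0.5*sigma^2) * T) / (sigma * sqrt(T)) = 0.49584040
d2 = d1 - sigma * sqrt(T) = -0.08398716
exp(-rT) = 0.91943126; exp(-qT) = 1.00000000
P = K * exp(-rT) * N(-d2) - S_0 * exp(-qT) * N(-d1)
N(-d1) = 0.31000351; N(-d2) = 0.53346668
P = 1.1100 * 0.91943126 * 0.53346668 - 1.1500 * 1.00000000 * 0.31000351 = 0.1879


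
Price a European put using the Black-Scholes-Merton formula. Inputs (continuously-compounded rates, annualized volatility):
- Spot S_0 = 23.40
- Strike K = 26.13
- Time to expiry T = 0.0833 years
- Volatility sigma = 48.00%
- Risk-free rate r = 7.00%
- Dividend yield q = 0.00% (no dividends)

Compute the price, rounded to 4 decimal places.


d1 = (ln(S/K) + (r - q + 0.5*sigma^2) * T) / (sigma * sqrt(T)) = -0.68516962
d2 = d1 - sigma * sqrt(T) = -0.82370597
exp(-rT) = 0.99418597; exp(-qT) = 1.00000000
P = K * exp(-rT) * N(-d2) - S_0 * exp(-qT) * N(-d1)
N(-d1) = 0.75338155; N(-d2) = 0.79494668
P = 26.1300 * 0.99418597 * 0.79494668 - 23.4000 * 1.00000000 * 0.75338155 = 3.0221

Answer: Price = 3.0221


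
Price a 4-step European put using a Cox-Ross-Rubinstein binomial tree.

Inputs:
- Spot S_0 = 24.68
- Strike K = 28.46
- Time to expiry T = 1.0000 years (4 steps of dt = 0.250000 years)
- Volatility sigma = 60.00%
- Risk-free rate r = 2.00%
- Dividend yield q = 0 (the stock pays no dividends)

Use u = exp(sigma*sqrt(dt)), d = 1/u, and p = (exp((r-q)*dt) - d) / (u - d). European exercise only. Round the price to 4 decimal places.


dt = T/N = 0.250000
u = exp(sigma*sqrt(dt)) = 1.349859; d = 1/u = 0.740818
p = (exp((r-q)*dt) - d) / (u - d) = 0.433788
Discount per step: exp(-r*dt) = 0.995012
Stock lattice S(k, i) with i counting down-moves:
  k=0: S(0,0) = 24.6800
  k=1: S(1,0) = 33.3145; S(1,1) = 18.2834
  k=2: S(2,0) = 44.9699; S(2,1) = 24.6800; S(2,2) = 13.5447
  k=3: S(3,0) = 60.7030; S(3,1) = 33.3145; S(3,2) = 18.2834; S(3,3) = 10.0341
  k=4: S(4,0) = 81.9405; S(4,1) = 44.9699; S(4,2) = 24.6800; S(4,3) = 13.5447; S(4,4) = 7.4335
Terminal payoffs V(N, i) = max(K - S_T, 0):
  V(4,0) = 0.000000; V(4,1) = 0.000000; V(4,2) = 3.780000; V(4,3) = 14.915329; V(4,4) = 21.026527
Backward induction: V(k, i) = exp(-r*dt) * [p * V(k+1, i) + (1-p) * V(k+1, i+1)].
  V(3,0) = exp(-r*dt) * [p*0.000000 + (1-p)*0.000000] = 0.000000
  V(3,1) = exp(-r*dt) * [p*0.000000 + (1-p)*3.780000] = 2.129608
  V(3,2) = exp(-r*dt) * [p*3.780000 + (1-p)*14.915329] = 10.034661
  V(3,3) = exp(-r*dt) * [p*14.915329 + (1-p)*21.026527] = 18.283916
  V(2,0) = exp(-r*dt) * [p*0.000000 + (1-p)*2.129608] = 1.199796
  V(2,1) = exp(-r*dt) * [p*2.129608 + (1-p)*10.034661] = 6.572601
  V(2,2) = exp(-r*dt) * [p*10.034661 + (1-p)*18.283916] = 14.632147
  V(1,0) = exp(-r*dt) * [p*1.199796 + (1-p)*6.572601] = 4.220788
  V(1,1) = exp(-r*dt) * [p*6.572601 + (1-p)*14.632147] = 11.080474
  V(0,0) = exp(-r*dt) * [p*4.220788 + (1-p)*11.080474] = 8.064404

Answer: Price = V(0,0) = 8.0644


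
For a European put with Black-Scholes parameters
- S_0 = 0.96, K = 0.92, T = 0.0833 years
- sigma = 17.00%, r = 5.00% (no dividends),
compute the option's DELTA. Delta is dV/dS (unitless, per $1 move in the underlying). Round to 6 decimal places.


Answer: Delta = -0.164326

Derivation:
d1 = 0.9768336182; d2 = 0.9277686612
phi(d1) = 0.2475753022; exp(-qT) = 1.0000000000; exp(-rT) = 0.9958436616
N(-d1) = 0.1643257649
Delta = -exp(-qT) * N(-d1) = -1.0000000000 * 0.1643257649 = -0.164326


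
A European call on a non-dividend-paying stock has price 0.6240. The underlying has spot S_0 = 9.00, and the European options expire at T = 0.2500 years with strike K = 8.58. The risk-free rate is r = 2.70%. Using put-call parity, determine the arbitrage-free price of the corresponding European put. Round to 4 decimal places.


Answer: Put price = 0.1463

Derivation:
Put-call parity: C - P = S_0 * exp(-qT) - K * exp(-rT).
S_0 * exp(-qT) = 9.0000 * 1.00000000 = 9.00000000
K * exp(-rT) = 8.5800 * 0.99327273 = 8.52228002
P = C - S*exp(-qT) + K*exp(-rT)
P = 0.6240 - 9.00000000 + 8.52228002 = 0.1463


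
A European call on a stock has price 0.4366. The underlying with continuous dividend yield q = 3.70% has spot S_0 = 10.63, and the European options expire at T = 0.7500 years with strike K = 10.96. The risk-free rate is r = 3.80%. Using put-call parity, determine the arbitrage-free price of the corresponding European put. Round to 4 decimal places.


Put-call parity: C - P = S_0 * exp(-qT) - K * exp(-rT).
S_0 * exp(-qT) = 10.6300 * 0.97263149 = 10.33907278
K * exp(-rT) = 10.9600 * 0.97190229 = 10.65204914
P = C - S*exp(-qT) + K*exp(-rT)
P = 0.4366 - 10.33907278 + 10.65204914 = 0.7496

Answer: Put price = 0.7496


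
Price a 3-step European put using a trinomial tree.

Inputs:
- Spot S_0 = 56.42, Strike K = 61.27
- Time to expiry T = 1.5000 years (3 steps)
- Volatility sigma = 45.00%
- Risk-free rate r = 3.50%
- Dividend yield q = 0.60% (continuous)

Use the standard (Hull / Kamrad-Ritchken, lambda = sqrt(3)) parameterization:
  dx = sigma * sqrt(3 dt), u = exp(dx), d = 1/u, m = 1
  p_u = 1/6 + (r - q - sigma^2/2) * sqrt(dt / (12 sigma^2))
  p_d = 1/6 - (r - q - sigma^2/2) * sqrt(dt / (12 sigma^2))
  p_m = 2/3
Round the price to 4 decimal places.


dt = T/N = 0.500000; dx = sigma*sqrt(3*dt) = 0.551135
u = exp(dx) = 1.735222; d = 1/u = 0.576295
p_u = 0.133893, p_m = 0.666667, p_d = 0.199440
Discount per step: exp(-r*dt) = 0.982652
Stock lattice S(k, j) with j the centered position index:
  k=0: S(0,+0) = 56.4200
  k=1: S(1,-1) = 32.5146; S(1,+0) = 56.4200; S(1,+1) = 97.9012
  k=2: S(2,-2) = 18.7380; S(2,-1) = 32.5146; S(2,+0) = 56.4200; S(2,+1) = 97.9012; S(2,+2) = 169.8803
  k=3: S(3,-3) = 10.7986; S(3,-2) = 18.7380; S(3,-1) = 32.5146; S(3,+0) = 56.4200; S(3,+1) = 97.9012; S(3,+2) = 169.8803; S(3,+3) = 294.7800
Terminal payoffs V(N, j) = max(K - S_T, 0):
  V(3,-3) = 50.471382; V(3,-2) = 42.532004; V(3,-1) = 28.755423; V(3,+0) = 4.850000; V(3,+1) = 0.000000; V(3,+2) = 0.000000; V(3,+3) = 0.000000
Backward induction: V(k, j) = exp(-r*dt) * [p_u * V(k+1, j+1) + p_m * V(k+1, j) + p_d * V(k+1, j-1)]
  V(2,-2) = exp(-r*dt) * [p_u*28.755423 + p_m*42.532004 + p_d*50.471382] = 41.537535
  V(2,-1) = exp(-r*dt) * [p_u*4.850000 + p_m*28.755423 + p_d*42.532004] = 27.811264
  V(2,+0) = exp(-r*dt) * [p_u*0.000000 + p_m*4.850000 + p_d*28.755423] = 8.812733
  V(2,+1) = exp(-r*dt) * [p_u*0.000000 + p_m*0.000000 + p_d*4.850000] = 0.950503
  V(2,+2) = exp(-r*dt) * [p_u*0.000000 + p_m*0.000000 + p_d*0.000000] = 0.000000
  V(1,-1) = exp(-r*dt) * [p_u*8.812733 + p_m*27.811264 + p_d*41.537535] = 27.519228
  V(1,+0) = exp(-r*dt) * [p_u*0.950503 + p_m*8.812733 + p_d*27.811264] = 11.348747
  V(1,+1) = exp(-r*dt) * [p_u*0.000000 + p_m*0.950503 + p_d*8.812733] = 2.349796
  V(0,+0) = exp(-r*dt) * [p_u*2.349796 + p_m*11.348747 + p_d*27.519228] = 13.136966

Answer: Price = V(0,0) = 13.1370


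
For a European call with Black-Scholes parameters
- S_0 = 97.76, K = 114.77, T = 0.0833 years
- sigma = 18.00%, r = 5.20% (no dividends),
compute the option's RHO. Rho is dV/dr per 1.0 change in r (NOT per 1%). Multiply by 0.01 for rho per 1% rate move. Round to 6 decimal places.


d1 = -2.9784446968; d2 = -3.0303958277
phi(d1) = 0.0047268090; exp(-qT) = 1.0000000000; exp(-rT) = 0.9956777678
N(d2) = 0.0012211671
Rho = K*T*exp(-rT)*N(d2) = 114.7700 * 0.0833 * 0.9956777678 * 0.0012211671 = 0.011624

Answer: Rho = 0.011624


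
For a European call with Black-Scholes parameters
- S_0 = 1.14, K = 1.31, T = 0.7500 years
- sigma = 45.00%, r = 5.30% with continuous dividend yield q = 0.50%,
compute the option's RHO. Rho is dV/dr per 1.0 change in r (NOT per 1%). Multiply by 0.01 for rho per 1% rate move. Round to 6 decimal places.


d1 = -0.0694395201; d2 = -0.4591509518
phi(d1) = 0.3979816196; exp(-qT) = 0.9962570225; exp(-rT) = 0.9610296665
N(d2) = 0.3230628849
Rho = K*T*exp(-rT)*N(d2) = 1.3100 * 0.7500 * 0.9610296665 * 0.3230628849 = 0.305040

Answer: Rho = 0.305040


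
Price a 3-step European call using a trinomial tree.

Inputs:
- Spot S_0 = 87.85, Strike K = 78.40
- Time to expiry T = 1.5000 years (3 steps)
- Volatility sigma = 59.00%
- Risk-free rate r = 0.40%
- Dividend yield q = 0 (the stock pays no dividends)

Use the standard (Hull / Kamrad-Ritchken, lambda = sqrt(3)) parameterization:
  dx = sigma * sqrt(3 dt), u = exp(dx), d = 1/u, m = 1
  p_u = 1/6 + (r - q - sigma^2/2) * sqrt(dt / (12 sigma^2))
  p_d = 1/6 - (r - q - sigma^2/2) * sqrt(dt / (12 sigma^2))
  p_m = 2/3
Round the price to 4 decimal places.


Answer: Price = V(0,0) = 26.8184

Derivation:
dt = T/N = 0.500000; dx = sigma*sqrt(3*dt) = 0.722599
u = exp(dx) = 2.059781; d = 1/u = 0.485489
p_u = 0.107834, p_m = 0.666667, p_d = 0.225499
Discount per step: exp(-r*dt) = 0.998002
Stock lattice S(k, j) with j the centered position index:
  k=0: S(0,+0) = 87.8500
  k=1: S(1,-1) = 42.6502; S(1,+0) = 87.8500; S(1,+1) = 180.9517
  k=2: S(2,-2) = 20.7062; S(2,-1) = 42.6502; S(2,+0) = 87.8500; S(2,+1) = 180.9517; S(2,+2) = 372.7209
  k=3: S(3,-3) = 10.0526; S(3,-2) = 20.7062; S(3,-1) = 42.6502; S(3,+0) = 87.8500; S(3,+1) = 180.9517; S(3,+2) = 372.7209; S(3,+3) = 767.7232
Terminal payoffs V(N, j) = max(S_T - K, 0):
  V(3,-3) = 0.000000; V(3,-2) = 0.000000; V(3,-1) = 0.000000; V(3,+0) = 9.450000; V(3,+1) = 102.551726; V(3,+2) = 294.320856; V(3,+3) = 689.323189
Backward induction: V(k, j) = exp(-r*dt) * [p_u * V(k+1, j+1) + p_m * V(k+1, j) + p_d * V(k+1, j-1)]
  V(2,-2) = exp(-r*dt) * [p_u*0.000000 + p_m*0.000000 + p_d*0.000000] = 0.000000
  V(2,-1) = exp(-r*dt) * [p_u*9.450000 + p_m*0.000000 + p_d*0.000000] = 1.016995
  V(2,+0) = exp(-r*dt) * [p_u*102.551726 + p_m*9.450000 + p_d*0.000000] = 17.323874
  V(2,+1) = exp(-r*dt) * [p_u*294.320856 + p_m*102.551726 + p_d*9.450000] = 102.032294
  V(2,+2) = exp(-r*dt) * [p_u*689.323189 + p_m*294.320856 + p_d*102.551726] = 293.084933
  V(1,-1) = exp(-r*dt) * [p_u*17.323874 + p_m*1.016995 + p_d*0.000000] = 2.541011
  V(1,+0) = exp(-r*dt) * [p_u*102.032294 + p_m*17.323874 + p_d*1.016995] = 22.735608
  V(1,+1) = exp(-r*dt) * [p_u*293.084933 + p_m*102.032294 + p_d*17.323874] = 103.325696
  V(0,+0) = exp(-r*dt) * [p_u*103.325696 + p_m*22.735608 + p_d*2.541011] = 26.818395


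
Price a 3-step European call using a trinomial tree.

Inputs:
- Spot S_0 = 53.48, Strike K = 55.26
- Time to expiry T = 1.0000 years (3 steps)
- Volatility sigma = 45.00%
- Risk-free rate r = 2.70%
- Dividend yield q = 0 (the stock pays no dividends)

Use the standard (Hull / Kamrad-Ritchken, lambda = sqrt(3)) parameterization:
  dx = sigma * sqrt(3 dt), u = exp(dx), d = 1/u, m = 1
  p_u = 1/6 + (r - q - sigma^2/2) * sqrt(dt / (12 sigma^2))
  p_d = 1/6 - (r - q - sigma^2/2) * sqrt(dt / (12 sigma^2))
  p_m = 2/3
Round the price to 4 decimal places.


dt = T/N = 0.333333; dx = sigma*sqrt(3*dt) = 0.450000
u = exp(dx) = 1.568312; d = 1/u = 0.637628
p_u = 0.139167, p_m = 0.666667, p_d = 0.194167
Discount per step: exp(-r*dt) = 0.991040
Stock lattice S(k, j) with j the centered position index:
  k=0: S(0,+0) = 53.4800
  k=1: S(1,-1) = 34.1004; S(1,+0) = 53.4800; S(1,+1) = 83.8733
  k=2: S(2,-2) = 21.7433; S(2,-1) = 34.1004; S(2,+0) = 53.4800; S(2,+1) = 83.8733; S(2,+2) = 131.5396
  k=3: S(3,-3) = 13.8642; S(3,-2) = 21.7433; S(3,-1) = 34.1004; S(3,+0) = 53.4800; S(3,+1) = 83.8733; S(3,+2) = 131.5396; S(3,+3) = 206.2951
Terminal payoffs V(N, j) = max(S_T - K, 0):
  V(3,-3) = 0.000000; V(3,-2) = 0.000000; V(3,-1) = 0.000000; V(3,+0) = 0.000000; V(3,+1) = 28.613336; V(3,+2) = 76.279574; V(3,+3) = 151.035117
Backward induction: V(k, j) = exp(-r*dt) * [p_u * V(k+1, j+1) + p_m * V(k+1, j) + p_d * V(k+1, j-1)]
  V(2,-2) = exp(-r*dt) * [p_u*0.000000 + p_m*0.000000 + p_d*0.000000] = 0.000000
  V(2,-1) = exp(-r*dt) * [p_u*0.000000 + p_m*0.000000 + p_d*0.000000] = 0.000000
  V(2,+0) = exp(-r*dt) * [p_u*28.613336 + p_m*0.000000 + p_d*0.000000] = 3.946345
  V(2,+1) = exp(-r*dt) * [p_u*76.279574 + p_m*28.613336 + p_d*0.000000] = 29.425110
  V(2,+2) = exp(-r*dt) * [p_u*151.035117 + p_m*76.279574 + p_d*28.613336] = 76.734135
  V(1,-1) = exp(-r*dt) * [p_u*3.946345 + p_m*0.000000 + p_d*0.000000] = 0.544279
  V(1,+0) = exp(-r*dt) * [p_u*29.425110 + p_m*3.946345 + p_d*0.000000] = 6.665630
  V(1,+1) = exp(-r*dt) * [p_u*76.734135 + p_m*29.425110 + p_d*3.946345] = 30.783520
  V(0,+0) = exp(-r*dt) * [p_u*30.783520 + p_m*6.665630 + p_d*0.544279] = 8.754329

Answer: Price = V(0,0) = 8.7543


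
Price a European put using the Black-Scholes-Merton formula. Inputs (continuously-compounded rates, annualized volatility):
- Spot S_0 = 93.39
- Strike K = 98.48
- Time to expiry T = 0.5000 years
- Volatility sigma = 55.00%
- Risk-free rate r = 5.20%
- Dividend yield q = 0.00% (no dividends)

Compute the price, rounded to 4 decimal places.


Answer: Price = 15.9126

Derivation:
d1 = (ln(S/K) + (r - q + 0.5*sigma^2) * T) / (sigma * sqrt(T)) = 0.12485138
d2 = d1 - sigma * sqrt(T) = -0.26405735
exp(-rT) = 0.97433509; exp(-qT) = 1.00000000
P = K * exp(-rT) * N(-d2) - S_0 * exp(-qT) * N(-d1)
N(-d1) = 0.45032061; N(-d2) = 0.60413214
P = 98.4800 * 0.97433509 * 0.60413214 - 93.3900 * 1.00000000 * 0.45032061 = 15.9126


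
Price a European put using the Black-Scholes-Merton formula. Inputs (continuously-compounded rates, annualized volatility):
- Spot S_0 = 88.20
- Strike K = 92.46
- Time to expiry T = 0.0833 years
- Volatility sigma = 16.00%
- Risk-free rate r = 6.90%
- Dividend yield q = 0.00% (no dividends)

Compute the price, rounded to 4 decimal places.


Answer: Price = 4.1500

Derivation:
d1 = (ln(S/K) + (r - q + 0.5*sigma^2) * T) / (sigma * sqrt(T)) = -0.87389084
d2 = d1 - sigma * sqrt(T) = -0.92006962
exp(-rT) = 0.99426879; exp(-qT) = 1.00000000
P = K * exp(-rT) * N(-d2) - S_0 * exp(-qT) * N(-d1)
N(-d1) = 0.80891115; N(-d2) = 0.82123181
P = 92.4600 * 0.99426879 * 0.82123181 - 88.2000 * 1.00000000 * 0.80891115 = 4.1500


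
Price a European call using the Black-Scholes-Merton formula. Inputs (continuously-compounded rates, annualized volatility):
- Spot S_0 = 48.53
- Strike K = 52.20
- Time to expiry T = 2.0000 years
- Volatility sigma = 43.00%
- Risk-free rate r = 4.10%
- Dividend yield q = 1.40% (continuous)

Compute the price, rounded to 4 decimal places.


Answer: Price = 10.9371

Derivation:
d1 = (ln(S/K) + (r - q + 0.5*sigma^2) * T) / (sigma * sqrt(T)) = 0.27297556
d2 = d1 - sigma * sqrt(T) = -0.33513627
exp(-rT) = 0.92127196; exp(-qT) = 0.97238837
C = S_0 * exp(-qT) * N(d1) - K * exp(-rT) * N(d2)
N(d1) = 0.60756400; N(d2) = 0.36876115
C = 48.5300 * 0.97238837 * 0.60756400 - 52.2000 * 0.92127196 * 0.36876115 = 10.9371


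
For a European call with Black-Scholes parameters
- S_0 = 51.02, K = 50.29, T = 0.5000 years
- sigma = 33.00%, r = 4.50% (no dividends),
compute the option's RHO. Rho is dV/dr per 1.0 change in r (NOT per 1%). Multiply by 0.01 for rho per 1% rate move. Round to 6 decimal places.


d1 = 0.2748565308; d2 = 0.0415112930
phi(d1) = 0.3841540675; exp(-qT) = 1.0000000000; exp(-rT) = 0.9777512372
N(d2) = 0.5165558549
Rho = K*T*exp(-rT)*N(d2) = 50.2900 * 0.5000 * 0.9777512372 * 0.5165558549 = 12.699812

Answer: Rho = 12.699812


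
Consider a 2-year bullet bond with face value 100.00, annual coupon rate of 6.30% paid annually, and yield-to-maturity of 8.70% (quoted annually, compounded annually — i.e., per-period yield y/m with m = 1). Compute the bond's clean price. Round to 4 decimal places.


Answer: Price = 95.7609

Derivation:
Coupon per period c = face * coupon_rate / m = 6.300000
Periods per year m = 1; per-period yield y/m = 0.087000
Number of cashflows N = 2
Cashflows (t years, CF_t, discount factor 1/(1+y/m)^(m*t), PV):
  t = 1.0000: CF_t = 6.300000, DF = 0.919963, PV = 5.795768
  t = 2.0000: CF_t = 106.300000, DF = 0.846332, PV = 89.965123
Price P = sum_t PV_t = 95.760891


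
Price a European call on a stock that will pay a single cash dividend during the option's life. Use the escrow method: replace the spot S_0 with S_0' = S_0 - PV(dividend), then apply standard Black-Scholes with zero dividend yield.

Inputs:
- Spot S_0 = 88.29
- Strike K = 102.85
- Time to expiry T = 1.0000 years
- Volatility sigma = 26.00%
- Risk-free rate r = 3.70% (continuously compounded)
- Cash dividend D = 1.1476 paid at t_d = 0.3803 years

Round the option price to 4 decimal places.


PV(D) = D * exp(-r * t_d) = 1.1476 * 0.98602744 = 1.13156508
S_0' = S_0 - PV(D) = 88.2900 - 1.13156508 = 87.15843492
d1 = (ln(S_0'/K) + (r + sigma^2/2)*T) / (sigma*sqrt(T)) = -0.36440024
d2 = d1 - sigma*sqrt(T) = -0.62440024
exp(-rT) = 0.96367614
N(d1) = 0.35777958; N(d2) = 0.26618238
C = S_0' * N(d1) - K * exp(-rT) * N(d2) = 87.15843492 * 0.35777958 - 102.8500 * 0.96367614 * 0.26618238 = 4.8011

Answer: Price = 4.8011


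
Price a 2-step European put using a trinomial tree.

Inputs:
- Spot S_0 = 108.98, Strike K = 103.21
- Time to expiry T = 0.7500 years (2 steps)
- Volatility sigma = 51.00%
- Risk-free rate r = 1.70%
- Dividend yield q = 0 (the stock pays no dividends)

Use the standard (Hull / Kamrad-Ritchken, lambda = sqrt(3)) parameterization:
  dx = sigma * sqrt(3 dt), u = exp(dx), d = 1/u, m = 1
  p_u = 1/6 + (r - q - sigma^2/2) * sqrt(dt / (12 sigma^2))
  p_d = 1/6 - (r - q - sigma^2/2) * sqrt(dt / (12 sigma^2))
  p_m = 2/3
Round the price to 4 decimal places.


dt = T/N = 0.375000; dx = sigma*sqrt(3*dt) = 0.540937
u = exp(dx) = 1.717615; d = 1/u = 0.582203
p_u = 0.127481, p_m = 0.666667, p_d = 0.205852
Discount per step: exp(-r*dt) = 0.993645
Stock lattice S(k, j) with j the centered position index:
  k=0: S(0,+0) = 108.9800
  k=1: S(1,-1) = 63.4484; S(1,+0) = 108.9800; S(1,+1) = 187.1857
  k=2: S(2,-2) = 36.9399; S(2,-1) = 63.4484; S(2,+0) = 108.9800; S(2,+1) = 187.1857; S(2,+2) = 321.5129
Terminal payoffs V(N, j) = max(K - S_T, 0):
  V(2,-2) = 66.270147; V(2,-1) = 39.761555; V(2,+0) = 0.000000; V(2,+1) = 0.000000; V(2,+2) = 0.000000
Backward induction: V(k, j) = exp(-r*dt) * [p_u * V(k+1, j+1) + p_m * V(k+1, j) + p_d * V(k+1, j-1)]
  V(1,-1) = exp(-r*dt) * [p_u*0.000000 + p_m*39.761555 + p_d*66.270147] = 39.894417
  V(1,+0) = exp(-r*dt) * [p_u*0.000000 + p_m*0.000000 + p_d*39.761555] = 8.132989
  V(1,+1) = exp(-r*dt) * [p_u*0.000000 + p_m*0.000000 + p_d*0.000000] = 0.000000
  V(0,+0) = exp(-r*dt) * [p_u*0.000000 + p_m*8.132989 + p_d*39.894417] = 13.547702

Answer: Price = V(0,0) = 13.5477


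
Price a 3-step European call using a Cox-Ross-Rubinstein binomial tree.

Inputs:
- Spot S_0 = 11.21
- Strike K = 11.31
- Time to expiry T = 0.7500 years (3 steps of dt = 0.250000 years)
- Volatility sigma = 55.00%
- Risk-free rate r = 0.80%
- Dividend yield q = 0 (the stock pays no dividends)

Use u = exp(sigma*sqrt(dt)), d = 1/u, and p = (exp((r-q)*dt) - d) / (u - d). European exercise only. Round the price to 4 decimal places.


dt = T/N = 0.250000
u = exp(sigma*sqrt(dt)) = 1.316531; d = 1/u = 0.759572
p = (exp((r-q)*dt) - d) / (u - d) = 0.435275
Discount per step: exp(-r*dt) = 0.998002
Stock lattice S(k, i) with i counting down-moves:
  k=0: S(0,0) = 11.2100
  k=1: S(1,0) = 14.7583; S(1,1) = 8.5148
  k=2: S(2,0) = 19.4298; S(2,1) = 11.2100; S(2,2) = 6.4676
  k=3: S(3,0) = 25.5799; S(3,1) = 14.7583; S(3,2) = 8.5148; S(3,3) = 4.9126
Terminal payoffs V(N, i) = max(S_T - K, 0):
  V(3,0) = 14.269883; V(3,1) = 3.448309; V(3,2) = 0.000000; V(3,3) = 0.000000
Backward induction: V(k, i) = exp(-r*dt) * [p * V(k+1, i) + (1-p) * V(k+1, i+1)].
  V(2,0) = exp(-r*dt) * [p*14.269883 + (1-p)*3.448309] = 8.142364
  V(2,1) = exp(-r*dt) * [p*3.448309 + (1-p)*0.000000] = 1.497962
  V(2,2) = exp(-r*dt) * [p*0.000000 + (1-p)*0.000000] = 0.000000
  V(1,0) = exp(-r*dt) * [p*8.142364 + (1-p)*1.497962] = 4.381330
  V(1,1) = exp(-r*dt) * [p*1.497962 + (1-p)*0.000000] = 0.650722
  V(0,0) = exp(-r*dt) * [p*4.381330 + (1-p)*0.650722] = 2.270016

Answer: Price = V(0,0) = 2.2700


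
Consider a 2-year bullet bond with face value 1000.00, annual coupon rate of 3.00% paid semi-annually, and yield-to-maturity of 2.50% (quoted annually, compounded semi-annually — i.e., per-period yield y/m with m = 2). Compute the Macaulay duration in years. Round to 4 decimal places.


Answer: Macaulay duration = 1.9563 years

Derivation:
Coupon per period c = face * coupon_rate / m = 15.000000
Periods per year m = 2; per-period yield y/m = 0.012500
Number of cashflows N = 4
Cashflows (t years, CF_t, discount factor 1/(1+y/m)^(m*t), PV):
  t = 0.5000: CF_t = 15.000000, DF = 0.987654, PV = 14.814815
  t = 1.0000: CF_t = 15.000000, DF = 0.975461, PV = 14.631916
  t = 1.5000: CF_t = 15.000000, DF = 0.963418, PV = 14.451275
  t = 2.0000: CF_t = 1015.000000, DF = 0.951524, PV = 965.797139
Price P = sum_t PV_t = 1009.695145
Macaulay numerator sum_t t * PV_t:
  t * PV_t at t = 0.5000: 7.407407
  t * PV_t at t = 1.0000: 14.631916
  t * PV_t at t = 1.5000: 21.676912
  t * PV_t at t = 2.0000: 1931.594279
Macaulay duration D = (sum_t t * PV_t) / P = 1975.310514 / 1009.695145 = 1.956343


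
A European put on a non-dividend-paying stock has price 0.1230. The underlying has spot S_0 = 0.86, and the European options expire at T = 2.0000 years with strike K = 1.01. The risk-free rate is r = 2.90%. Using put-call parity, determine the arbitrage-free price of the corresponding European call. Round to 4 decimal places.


Put-call parity: C - P = S_0 * exp(-qT) - K * exp(-rT).
S_0 * exp(-qT) = 0.8600 * 1.00000000 = 0.86000000
K * exp(-rT) = 1.0100 * 0.94364995 = 0.95308645
C = P + S*exp(-qT) - K*exp(-rT)
C = 0.1230 + 0.86000000 - 0.95308645 = 0.0299

Answer: Call price = 0.0299


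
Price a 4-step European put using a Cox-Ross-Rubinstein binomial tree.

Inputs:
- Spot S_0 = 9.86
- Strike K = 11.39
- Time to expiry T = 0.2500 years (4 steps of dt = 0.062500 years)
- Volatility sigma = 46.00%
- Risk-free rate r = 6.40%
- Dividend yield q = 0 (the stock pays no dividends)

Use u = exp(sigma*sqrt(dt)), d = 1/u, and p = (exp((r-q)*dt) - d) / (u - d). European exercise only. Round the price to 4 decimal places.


Answer: Price = V(0,0) = 1.8261

Derivation:
dt = T/N = 0.062500
u = exp(sigma*sqrt(dt)) = 1.121873; d = 1/u = 0.891366
p = (exp((r-q)*dt) - d) / (u - d) = 0.488669
Discount per step: exp(-r*dt) = 0.996008
Stock lattice S(k, i) with i counting down-moves:
  k=0: S(0,0) = 9.8600
  k=1: S(1,0) = 11.0617; S(1,1) = 8.7889
  k=2: S(2,0) = 12.4098; S(2,1) = 9.8600; S(2,2) = 7.8341
  k=3: S(3,0) = 13.9222; S(3,1) = 11.0617; S(3,2) = 8.7889; S(3,3) = 6.9831
  k=4: S(4,0) = 15.6190; S(4,1) = 12.4098; S(4,2) = 9.8600; S(4,3) = 7.8341; S(4,4) = 6.2245
Terminal payoffs V(N, i) = max(K - S_T, 0):
  V(4,0) = 0.000000; V(4,1) = 0.000000; V(4,2) = 1.530000; V(4,3) = 3.555899; V(4,4) = 5.165543
Backward induction: V(k, i) = exp(-r*dt) * [p * V(k+1, i) + (1-p) * V(k+1, i+1)].
  V(3,0) = exp(-r*dt) * [p*0.000000 + (1-p)*0.000000] = 0.000000
  V(3,1) = exp(-r*dt) * [p*0.000000 + (1-p)*1.530000] = 0.779213
  V(3,2) = exp(-r*dt) * [p*1.530000 + (1-p)*3.555899] = 2.555661
  V(3,3) = exp(-r*dt) * [p*3.555899 + (1-p)*5.165543] = 4.361478
  V(2,0) = exp(-r*dt) * [p*0.000000 + (1-p)*0.779213] = 0.396845
  V(2,1) = exp(-r*dt) * [p*0.779213 + (1-p)*2.555661] = 1.680828
  V(2,2) = exp(-r*dt) * [p*2.555661 + (1-p)*4.361478] = 3.465142
  V(1,0) = exp(-r*dt) * [p*0.396845 + (1-p)*1.680828] = 1.049180
  V(1,1) = exp(-r*dt) * [p*1.680828 + (1-p)*3.465142] = 2.582850
  V(0,0) = exp(-r*dt) * [p*1.049180 + (1-p)*2.582850] = 1.826073


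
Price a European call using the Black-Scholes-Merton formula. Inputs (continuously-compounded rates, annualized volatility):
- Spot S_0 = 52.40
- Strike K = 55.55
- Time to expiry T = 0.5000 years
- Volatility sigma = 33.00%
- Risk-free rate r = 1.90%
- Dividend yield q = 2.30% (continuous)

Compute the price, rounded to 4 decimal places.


d1 = (ln(S/K) + (r - q + 0.5*sigma^2) * T) / (sigma * sqrt(T)) = -0.14207243
d2 = d1 - sigma * sqrt(T) = -0.37541767
exp(-rT) = 0.99054498; exp(-qT) = 0.98856587
C = S_0 * exp(-qT) * N(d1) - K * exp(-rT) * N(d2)
N(d1) = 0.44351140; N(d2) = 0.35367493
C = 52.4000 * 0.98856587 * 0.44351140 - 55.5500 * 0.99054498 * 0.35367493 = 3.5134

Answer: Price = 3.5134


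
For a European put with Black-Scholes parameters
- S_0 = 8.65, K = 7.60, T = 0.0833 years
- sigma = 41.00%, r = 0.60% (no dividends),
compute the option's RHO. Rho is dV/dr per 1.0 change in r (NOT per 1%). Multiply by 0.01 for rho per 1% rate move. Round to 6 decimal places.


d1 = 1.1570068075; d2 = 1.0386736761
phi(d1) = 0.2042785226; exp(-qT) = 1.0000000000; exp(-rT) = 0.9995003249
N(-d2) = 0.1494782639
Rho = -K*T*exp(-rT)*N(-d2) = -7.6000 * 0.0833 * 0.9995003249 * 0.1494782639 = -0.094584

Answer: Rho = -0.094584


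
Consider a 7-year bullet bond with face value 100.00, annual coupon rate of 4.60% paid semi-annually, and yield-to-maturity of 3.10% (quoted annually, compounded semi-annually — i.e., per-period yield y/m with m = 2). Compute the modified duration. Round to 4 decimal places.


Answer: Modified duration = 6.0197

Derivation:
Coupon per period c = face * coupon_rate / m = 2.300000
Periods per year m = 2; per-period yield y/m = 0.015500
Number of cashflows N = 14
Cashflows (t years, CF_t, discount factor 1/(1+y/m)^(m*t), PV):
  t = 0.5000: CF_t = 2.300000, DF = 0.984737, PV = 2.264894
  t = 1.0000: CF_t = 2.300000, DF = 0.969706, PV = 2.230324
  t = 1.5000: CF_t = 2.300000, DF = 0.954905, PV = 2.196282
  t = 2.0000: CF_t = 2.300000, DF = 0.940330, PV = 2.162759
  t = 2.5000: CF_t = 2.300000, DF = 0.925977, PV = 2.129748
  t = 3.0000: CF_t = 2.300000, DF = 0.911844, PV = 2.097241
  t = 3.5000: CF_t = 2.300000, DF = 0.897926, PV = 2.065230
  t = 4.0000: CF_t = 2.300000, DF = 0.884220, PV = 2.033707
  t = 4.5000: CF_t = 2.300000, DF = 0.870724, PV = 2.002666
  t = 5.0000: CF_t = 2.300000, DF = 0.857434, PV = 1.972098
  t = 5.5000: CF_t = 2.300000, DF = 0.844347, PV = 1.941997
  t = 6.0000: CF_t = 2.300000, DF = 0.831459, PV = 1.912356
  t = 6.5000: CF_t = 2.300000, DF = 0.818768, PV = 1.883167
  t = 7.0000: CF_t = 102.300000, DF = 0.806271, PV = 82.481518
Price P = sum_t PV_t = 109.373986
First compute Macaulay numerator sum_t t * PV_t:
  t * PV_t at t = 0.5000: 1.132447
  t * PV_t at t = 1.0000: 2.230324
  t * PV_t at t = 1.5000: 3.294423
  t * PV_t at t = 2.0000: 4.325518
  t * PV_t at t = 2.5000: 5.324370
  t * PV_t at t = 3.0000: 6.291722
  t * PV_t at t = 3.5000: 7.228304
  t * PV_t at t = 4.0000: 8.134829
  t * PV_t at t = 4.5000: 9.011996
  t * PV_t at t = 5.0000: 9.860491
  t * PV_t at t = 5.5000: 10.680985
  t * PV_t at t = 6.0000: 11.474135
  t * PV_t at t = 6.5000: 12.240584
  t * PV_t at t = 7.0000: 577.370626
Macaulay duration D = 668.600754 / 109.373986 = 6.112978
Modified duration = D / (1 + y/m) = 6.112978 / (1 + 0.015500) = 6.019673


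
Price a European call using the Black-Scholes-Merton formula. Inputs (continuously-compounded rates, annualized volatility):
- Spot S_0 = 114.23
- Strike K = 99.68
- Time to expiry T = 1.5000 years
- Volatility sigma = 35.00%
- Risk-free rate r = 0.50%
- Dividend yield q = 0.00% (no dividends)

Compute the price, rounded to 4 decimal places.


Answer: Price = 26.7258

Derivation:
d1 = (ln(S/K) + (r - q + 0.5*sigma^2) * T) / (sigma * sqrt(T)) = 0.54967461
d2 = d1 - sigma * sqrt(T) = 0.12101390
exp(-rT) = 0.99252805; exp(-qT) = 1.00000000
C = S_0 * exp(-qT) * N(d1) - K * exp(-rT) * N(d2)
N(d1) = 0.70872871; N(d2) = 0.54815999
C = 114.2300 * 1.00000000 * 0.70872871 - 99.6800 * 0.99252805 * 0.54815999 = 26.7258


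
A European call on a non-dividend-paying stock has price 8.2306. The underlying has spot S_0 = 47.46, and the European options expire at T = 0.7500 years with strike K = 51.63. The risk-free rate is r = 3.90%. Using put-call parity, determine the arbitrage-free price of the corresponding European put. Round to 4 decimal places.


Answer: Put price = 10.9123

Derivation:
Put-call parity: C - P = S_0 * exp(-qT) - K * exp(-rT).
S_0 * exp(-qT) = 47.4600 * 1.00000000 = 47.46000000
K * exp(-rT) = 51.6300 * 0.97117364 = 50.14169507
P = C - S*exp(-qT) + K*exp(-rT)
P = 8.2306 - 47.46000000 + 50.14169507 = 10.9123


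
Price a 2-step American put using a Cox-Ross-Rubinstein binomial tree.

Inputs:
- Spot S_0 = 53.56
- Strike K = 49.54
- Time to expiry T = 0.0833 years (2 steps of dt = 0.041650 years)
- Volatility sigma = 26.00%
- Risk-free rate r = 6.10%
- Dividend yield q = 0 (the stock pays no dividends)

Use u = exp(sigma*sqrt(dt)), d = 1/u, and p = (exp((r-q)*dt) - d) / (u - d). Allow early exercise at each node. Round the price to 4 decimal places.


dt = T/N = 0.041650
u = exp(sigma*sqrt(dt)) = 1.054495; d = 1/u = 0.948322
p = (exp((r-q)*dt) - d) / (u - d) = 0.510697
Discount per step: exp(-r*dt) = 0.997463
Stock lattice S(k, i) with i counting down-moves:
  k=0: S(0,0) = 53.5600
  k=1: S(1,0) = 56.4787; S(1,1) = 50.7921
  k=2: S(2,0) = 59.5565; S(2,1) = 53.5600; S(2,2) = 48.1672
Terminal payoffs V(N, i) = max(K - S_T, 0):
  V(2,0) = 0.000000; V(2,1) = 0.000000; V(2,2) = 1.372756
Backward induction: V(k, i) = exp(-r*dt) * [p * V(k+1, i) + (1-p) * V(k+1, i+1)]; then take max(V_cont, immediate exercise) for American.
  V(1,0) = exp(-r*dt) * [p*0.000000 + (1-p)*0.000000] = 0.000000; exercise = 0.000000; V(1,0) = max -> 0.000000
  V(1,1) = exp(-r*dt) * [p*0.000000 + (1-p)*1.372756] = 0.669989; exercise = 0.000000; V(1,1) = max -> 0.669989
  V(0,0) = exp(-r*dt) * [p*0.000000 + (1-p)*0.669989] = 0.326995; exercise = 0.000000; V(0,0) = max -> 0.326995

Answer: Price = V(0,0) = 0.3270


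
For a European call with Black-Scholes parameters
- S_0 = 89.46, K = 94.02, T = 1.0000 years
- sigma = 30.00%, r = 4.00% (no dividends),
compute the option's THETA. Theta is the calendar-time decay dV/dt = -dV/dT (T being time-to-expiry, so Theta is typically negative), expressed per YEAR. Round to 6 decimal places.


Answer: Theta = -6.861714

Derivation:
d1 = 0.1176135747; d2 = -0.1823864253
phi(d1) = 0.3961925258; exp(-qT) = 1.0000000000; exp(-rT) = 0.9607894392
Theta = -S*exp(-qT)*phi(d1)*sigma/(2*sqrt(T)) - r*K*exp(-rT)*N(d2) + q*S*exp(-qT)*N(d1)
N(d1) = 0.5468130757; N(d2) = 0.4276397391; sqrt(T) = 1.0000000000
Term 1 = -89.4600 * 1.0000000000 * 0.3961925258 * 0.3000 / (2 * 1.0000000000) = -5.3165075037
Term 2 = -0.0400 * 94.0200 * 0.9607894392 * 0.4276397391 = -1.5452064590
Term 3 = 0 (no dividend yield, q = 0)
Theta = -5.3165075037 + (-1.5452064590) + (0.0000000000) = -6.861714


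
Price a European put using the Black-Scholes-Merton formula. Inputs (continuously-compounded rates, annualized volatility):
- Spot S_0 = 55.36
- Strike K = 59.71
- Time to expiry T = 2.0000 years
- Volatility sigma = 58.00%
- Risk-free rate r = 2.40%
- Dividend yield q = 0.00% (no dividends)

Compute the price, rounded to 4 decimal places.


d1 = (ln(S/K) + (r - q + 0.5*sigma^2) * T) / (sigma * sqrt(T)) = 0.37642196
d2 = d1 - sigma * sqrt(T) = -0.44382191
exp(-rT) = 0.95313379; exp(-qT) = 1.00000000
P = K * exp(-rT) * N(-d2) - S_0 * exp(-qT) * N(-d1)
N(-d1) = 0.35330161; N(-d2) = 0.67141433
P = 59.7100 * 0.95313379 * 0.67141433 - 55.3600 * 1.00000000 * 0.35330161 = 18.6525

Answer: Price = 18.6525


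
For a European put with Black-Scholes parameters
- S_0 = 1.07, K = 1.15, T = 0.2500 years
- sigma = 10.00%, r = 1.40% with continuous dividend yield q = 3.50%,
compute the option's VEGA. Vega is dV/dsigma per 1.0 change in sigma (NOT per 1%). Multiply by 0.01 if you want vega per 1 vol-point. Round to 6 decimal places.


d1 = -1.5220658780; d2 = -1.5720658780
phi(d1) = 0.1252703845; exp(-qT) = 0.9912881698; exp(-rT) = 0.9965061179
Vega = S * exp(-qT) * phi(d1) * sqrt(T) = 1.0700 * 0.9912881698 * 0.1252703845 * 0.5000000000 = 0.066436

Answer: Vega = 0.066436


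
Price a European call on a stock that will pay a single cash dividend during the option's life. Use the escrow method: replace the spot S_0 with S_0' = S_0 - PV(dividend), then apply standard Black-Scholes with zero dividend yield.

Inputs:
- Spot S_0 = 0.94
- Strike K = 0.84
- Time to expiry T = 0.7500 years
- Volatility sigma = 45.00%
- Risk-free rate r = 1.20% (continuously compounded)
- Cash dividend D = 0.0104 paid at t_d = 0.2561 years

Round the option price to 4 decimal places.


PV(D) = D * exp(-r * t_d) = 0.0104 * 0.99693152 = 0.01036809
S_0' = S_0 - PV(D) = 0.9400 - 0.01036809 = 0.92963191
d1 = (ln(S_0'/K) + (r + sigma^2/2)*T) / (sigma*sqrt(T)) = 0.47810843
d2 = d1 - sigma*sqrt(T) = 0.08839700
exp(-rT) = 0.99104038
N(d1) = 0.68371349; N(d2) = 0.53521943
C = S_0' * N(d1) - K * exp(-rT) * N(d2) = 0.92963191 * 0.68371349 - 0.8400 * 0.99104038 * 0.53521943 = 0.1900

Answer: Price = 0.1900


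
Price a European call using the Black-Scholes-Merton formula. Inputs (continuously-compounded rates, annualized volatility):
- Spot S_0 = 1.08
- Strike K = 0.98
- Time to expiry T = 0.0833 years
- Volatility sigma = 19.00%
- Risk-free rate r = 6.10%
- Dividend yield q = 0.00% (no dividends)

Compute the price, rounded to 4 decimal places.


Answer: Price = 0.1056

Derivation:
d1 = (ln(S/K) + (r - q + 0.5*sigma^2) * T) / (sigma * sqrt(T)) = 1.89193495
d2 = d1 - sigma * sqrt(T) = 1.83709764
exp(-rT) = 0.99493159; exp(-qT) = 1.00000000
C = S_0 * exp(-qT) * N(d1) - K * exp(-rT) * N(d2)
N(d1) = 0.97075018; N(d2) = 0.96690226
C = 1.0800 * 1.00000000 * 0.97075018 - 0.9800 * 0.99493159 * 0.96690226 = 0.1056


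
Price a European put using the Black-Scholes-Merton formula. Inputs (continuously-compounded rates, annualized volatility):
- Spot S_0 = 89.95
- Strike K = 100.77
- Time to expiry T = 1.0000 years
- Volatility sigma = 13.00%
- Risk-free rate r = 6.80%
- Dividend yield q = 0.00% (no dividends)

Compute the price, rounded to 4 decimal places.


d1 = (ln(S/K) + (r - q + 0.5*sigma^2) * T) / (sigma * sqrt(T)) = -0.28566717
d2 = d1 - sigma * sqrt(T) = -0.41566717
exp(-rT) = 0.93426047; exp(-qT) = 1.00000000
P = K * exp(-rT) * N(-d2) - S_0 * exp(-qT) * N(-d1)
N(-d1) = 0.61243347; N(-d2) = 0.66117322
P = 100.7700 * 0.93426047 * 0.66117322 - 89.9500 * 1.00000000 * 0.61243347 = 7.1580

Answer: Price = 7.1580


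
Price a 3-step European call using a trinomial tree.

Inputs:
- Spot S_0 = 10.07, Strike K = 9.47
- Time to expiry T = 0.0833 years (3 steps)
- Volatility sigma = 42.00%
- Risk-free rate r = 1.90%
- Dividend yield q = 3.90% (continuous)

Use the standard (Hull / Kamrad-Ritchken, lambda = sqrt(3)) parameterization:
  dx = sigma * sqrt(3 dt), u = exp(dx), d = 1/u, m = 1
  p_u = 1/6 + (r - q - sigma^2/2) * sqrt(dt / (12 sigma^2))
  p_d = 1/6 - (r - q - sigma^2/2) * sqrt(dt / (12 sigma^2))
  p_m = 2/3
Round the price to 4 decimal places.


Answer: Price = V(0,0) = 0.8359

Derivation:
dt = T/N = 0.027767; dx = sigma*sqrt(3*dt) = 0.121219
u = exp(dx) = 1.128872; d = 1/u = 0.885840
p_u = 0.154274, p_m = 0.666667, p_d = 0.179059
Discount per step: exp(-r*dt) = 0.999473
Stock lattice S(k, j) with j the centered position index:
  k=0: S(0,+0) = 10.0700
  k=1: S(1,-1) = 8.9204; S(1,+0) = 10.0700; S(1,+1) = 11.3677
  k=2: S(2,-2) = 7.9020; S(2,-1) = 8.9204; S(2,+0) = 10.0700; S(2,+1) = 11.3677; S(2,+2) = 12.8327
  k=3: S(3,-3) = 6.9999; S(3,-2) = 7.9020; S(3,-1) = 8.9204; S(3,+0) = 10.0700; S(3,+1) = 11.3677; S(3,+2) = 12.8327; S(3,+3) = 14.4865
Terminal payoffs V(N, j) = max(S_T - K, 0):
  V(3,-3) = 0.000000; V(3,-2) = 0.000000; V(3,-1) = 0.000000; V(3,+0) = 0.600000; V(3,+1) = 1.897746; V(3,+2) = 3.362735; V(3,+3) = 5.016521
Backward induction: V(k, j) = exp(-r*dt) * [p_u * V(k+1, j+1) + p_m * V(k+1, j) + p_d * V(k+1, j-1)]
  V(2,-2) = exp(-r*dt) * [p_u*0.000000 + p_m*0.000000 + p_d*0.000000] = 0.000000
  V(2,-1) = exp(-r*dt) * [p_u*0.600000 + p_m*0.000000 + p_d*0.000000] = 0.092516
  V(2,+0) = exp(-r*dt) * [p_u*1.897746 + p_m*0.600000 + p_d*0.000000] = 0.692408
  V(2,+1) = exp(-r*dt) * [p_u*3.362735 + p_m*1.897746 + p_d*0.600000] = 1.890386
  V(2,+2) = exp(-r*dt) * [p_u*5.016521 + p_m*3.362735 + p_d*1.897746] = 3.353783
  V(1,-1) = exp(-r*dt) * [p_u*0.692408 + p_m*0.092516 + p_d*0.000000] = 0.168409
  V(1,+0) = exp(-r*dt) * [p_u*1.890386 + p_m*0.692408 + p_d*0.092516] = 0.769403
  V(1,+1) = exp(-r*dt) * [p_u*3.353783 + p_m*1.890386 + p_d*0.692408] = 1.900639
  V(0,+0) = exp(-r*dt) * [p_u*1.900639 + p_m*0.769403 + p_d*0.168409] = 0.835870


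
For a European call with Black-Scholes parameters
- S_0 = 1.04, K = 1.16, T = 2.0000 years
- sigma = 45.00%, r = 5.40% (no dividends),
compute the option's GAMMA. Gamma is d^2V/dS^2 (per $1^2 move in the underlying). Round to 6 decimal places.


d1 = 0.3163135460; d2 = -0.3200825570
phi(d1) = 0.3794753406; exp(-qT) = 1.0000000000; exp(-rT) = 0.8976275964
Gamma = exp(-qT) * phi(d1) / (S * sigma * sqrt(T)) = 1.0000000000 * 0.3794753406 / (1.0400 * 0.4500 * 1.4142135624) = 0.573354

Answer: Gamma = 0.573354


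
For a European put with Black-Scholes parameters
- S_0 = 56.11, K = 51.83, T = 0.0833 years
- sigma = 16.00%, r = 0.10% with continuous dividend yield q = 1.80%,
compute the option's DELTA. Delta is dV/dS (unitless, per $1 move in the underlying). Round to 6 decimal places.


d1 = 1.7106353268; d2 = 1.6644565438
phi(d1) = 0.0923587209; exp(-qT) = 0.9985017235; exp(-rT) = 0.9999167035
N(-d1) = 0.0435742267
Delta = -exp(-qT) * N(-d1) = -0.9985017235 * 0.0435742267 = -0.043509

Answer: Delta = -0.043509


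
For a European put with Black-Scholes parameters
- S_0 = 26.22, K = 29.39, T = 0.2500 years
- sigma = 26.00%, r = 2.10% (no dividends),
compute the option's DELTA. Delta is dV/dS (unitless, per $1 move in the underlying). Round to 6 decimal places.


d1 = -0.7725538623; d2 = -0.9025538623
phi(d1) = 0.2960111169; exp(-qT) = 1.0000000000; exp(-rT) = 0.9947637572
N(-d1) = 0.7801067707
Delta = -exp(-qT) * N(-d1) = -1.0000000000 * 0.7801067707 = -0.780107

Answer: Delta = -0.780107


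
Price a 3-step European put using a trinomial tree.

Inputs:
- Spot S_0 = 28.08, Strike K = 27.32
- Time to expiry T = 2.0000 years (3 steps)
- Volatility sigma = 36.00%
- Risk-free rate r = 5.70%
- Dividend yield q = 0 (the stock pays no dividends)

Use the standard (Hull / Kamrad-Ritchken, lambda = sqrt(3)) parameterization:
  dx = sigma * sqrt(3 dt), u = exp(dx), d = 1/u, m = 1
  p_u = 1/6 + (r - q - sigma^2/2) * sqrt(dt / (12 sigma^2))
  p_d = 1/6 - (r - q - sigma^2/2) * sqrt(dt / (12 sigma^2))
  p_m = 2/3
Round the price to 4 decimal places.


Answer: Price = V(0,0) = 3.2678

Derivation:
dt = T/N = 0.666667; dx = sigma*sqrt(3*dt) = 0.509117
u = exp(dx) = 1.663821; d = 1/u = 0.601026
p_u = 0.161560, p_m = 0.666667, p_d = 0.171774
Discount per step: exp(-r*dt) = 0.962713
Stock lattice S(k, j) with j the centered position index:
  k=0: S(0,+0) = 28.0800
  k=1: S(1,-1) = 16.8768; S(1,+0) = 28.0800; S(1,+1) = 46.7201
  k=2: S(2,-2) = 10.1434; S(2,-1) = 16.8768; S(2,+0) = 28.0800; S(2,+1) = 46.7201; S(2,+2) = 77.7339
  k=3: S(3,-3) = 6.0965; S(3,-2) = 10.1434; S(3,-1) = 16.8768; S(3,+0) = 28.0800; S(3,+1) = 46.7201; S(3,+2) = 77.7339; S(3,+3) = 129.3353
Terminal payoffs V(N, j) = max(K - S_T, 0):
  V(3,-3) = 21.223548; V(3,-2) = 17.176594; V(3,-1) = 10.443187; V(3,+0) = 0.000000; V(3,+1) = 0.000000; V(3,+2) = 0.000000; V(3,+3) = 0.000000
Backward induction: V(k, j) = exp(-r*dt) * [p_u * V(k+1, j+1) + p_m * V(k+1, j) + p_d * V(k+1, j-1)]
  V(2,-2) = exp(-r*dt) * [p_u*10.443187 + p_m*17.176594 + p_d*21.223548] = 16.158083
  V(2,-1) = exp(-r*dt) * [p_u*0.000000 + p_m*10.443187 + p_d*17.176594] = 9.542997
  V(2,+0) = exp(-r*dt) * [p_u*0.000000 + p_m*0.000000 + p_d*10.443187] = 1.726975
  V(2,+1) = exp(-r*dt) * [p_u*0.000000 + p_m*0.000000 + p_d*0.000000] = 0.000000
  V(2,+2) = exp(-r*dt) * [p_u*0.000000 + p_m*0.000000 + p_d*0.000000] = 0.000000
  V(1,-1) = exp(-r*dt) * [p_u*1.726975 + p_m*9.542997 + p_d*16.158083] = 9.065424
  V(1,+0) = exp(-r*dt) * [p_u*0.000000 + p_m*1.726975 + p_d*9.542997] = 2.686500
  V(1,+1) = exp(-r*dt) * [p_u*0.000000 + p_m*0.000000 + p_d*1.726975] = 0.285588
  V(0,+0) = exp(-r*dt) * [p_u*0.285588 + p_m*2.686500 + p_d*9.065424] = 3.267774
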